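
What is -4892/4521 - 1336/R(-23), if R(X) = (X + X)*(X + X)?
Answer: -4097882/2391609 ≈ -1.7134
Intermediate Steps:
R(X) = 4*X² (R(X) = (2*X)*(2*X) = 4*X²)
-4892/4521 - 1336/R(-23) = -4892/4521 - 1336/(4*(-23)²) = -4892*1/4521 - 1336/(4*529) = -4892/4521 - 1336/2116 = -4892/4521 - 1336*1/2116 = -4892/4521 - 334/529 = -4097882/2391609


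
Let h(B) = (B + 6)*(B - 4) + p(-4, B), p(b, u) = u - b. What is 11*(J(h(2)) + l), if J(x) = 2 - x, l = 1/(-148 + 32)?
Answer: 15301/116 ≈ 131.91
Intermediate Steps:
l = -1/116 (l = 1/(-116) = -1/116 ≈ -0.0086207)
h(B) = 4 + B + (-4 + B)*(6 + B) (h(B) = (B + 6)*(B - 4) + (B - 1*(-4)) = (6 + B)*(-4 + B) + (B + 4) = (-4 + B)*(6 + B) + (4 + B) = 4 + B + (-4 + B)*(6 + B))
11*(J(h(2)) + l) = 11*((2 - (-20 + 2² + 3*2)) - 1/116) = 11*((2 - (-20 + 4 + 6)) - 1/116) = 11*((2 - 1*(-10)) - 1/116) = 11*((2 + 10) - 1/116) = 11*(12 - 1/116) = 11*(1391/116) = 15301/116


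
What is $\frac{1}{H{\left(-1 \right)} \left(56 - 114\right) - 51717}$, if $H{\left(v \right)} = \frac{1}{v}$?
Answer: $- \frac{1}{51659} \approx -1.9358 \cdot 10^{-5}$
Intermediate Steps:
$\frac{1}{H{\left(-1 \right)} \left(56 - 114\right) - 51717} = \frac{1}{\frac{56 - 114}{-1} - 51717} = \frac{1}{\left(-1\right) \left(-58\right) - 51717} = \frac{1}{58 - 51717} = \frac{1}{-51659} = - \frac{1}{51659}$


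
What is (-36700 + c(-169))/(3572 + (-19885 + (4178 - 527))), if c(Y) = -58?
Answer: 18379/6331 ≈ 2.9030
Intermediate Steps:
(-36700 + c(-169))/(3572 + (-19885 + (4178 - 527))) = (-36700 - 58)/(3572 + (-19885 + (4178 - 527))) = -36758/(3572 + (-19885 + 3651)) = -36758/(3572 - 16234) = -36758/(-12662) = -36758*(-1/12662) = 18379/6331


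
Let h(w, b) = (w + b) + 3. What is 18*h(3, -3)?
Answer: 54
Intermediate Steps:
h(w, b) = 3 + b + w (h(w, b) = (b + w) + 3 = 3 + b + w)
18*h(3, -3) = 18*(3 - 3 + 3) = 18*3 = 54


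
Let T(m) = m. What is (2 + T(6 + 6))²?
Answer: 196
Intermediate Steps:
(2 + T(6 + 6))² = (2 + (6 + 6))² = (2 + 12)² = 14² = 196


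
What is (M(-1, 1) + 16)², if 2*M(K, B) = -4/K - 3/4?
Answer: 19881/64 ≈ 310.64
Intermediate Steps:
M(K, B) = -3/8 - 2/K (M(K, B) = (-4/K - 3/4)/2 = (-4/K - 3*¼)/2 = (-4/K - ¾)/2 = (-¾ - 4/K)/2 = -3/8 - 2/K)
(M(-1, 1) + 16)² = ((-3/8 - 2/(-1)) + 16)² = ((-3/8 - 2*(-1)) + 16)² = ((-3/8 + 2) + 16)² = (13/8 + 16)² = (141/8)² = 19881/64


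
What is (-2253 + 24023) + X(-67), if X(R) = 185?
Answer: 21955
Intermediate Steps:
(-2253 + 24023) + X(-67) = (-2253 + 24023) + 185 = 21770 + 185 = 21955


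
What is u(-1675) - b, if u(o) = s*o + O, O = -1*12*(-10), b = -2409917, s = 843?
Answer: 998012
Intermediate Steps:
O = 120 (O = -12*(-10) = 120)
u(o) = 120 + 843*o (u(o) = 843*o + 120 = 120 + 843*o)
u(-1675) - b = (120 + 843*(-1675)) - 1*(-2409917) = (120 - 1412025) + 2409917 = -1411905 + 2409917 = 998012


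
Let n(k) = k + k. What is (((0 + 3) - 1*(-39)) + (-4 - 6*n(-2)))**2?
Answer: 3844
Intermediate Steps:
n(k) = 2*k
(((0 + 3) - 1*(-39)) + (-4 - 6*n(-2)))**2 = (((0 + 3) - 1*(-39)) + (-4 - 12*(-2)))**2 = ((3 + 39) + (-4 - 6*(-4)))**2 = (42 + (-4 + 24))**2 = (42 + 20)**2 = 62**2 = 3844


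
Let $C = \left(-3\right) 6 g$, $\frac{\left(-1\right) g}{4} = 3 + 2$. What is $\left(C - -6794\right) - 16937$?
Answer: $-9783$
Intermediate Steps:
$g = -20$ ($g = - 4 \left(3 + 2\right) = \left(-4\right) 5 = -20$)
$C = 360$ ($C = \left(-3\right) 6 \left(-20\right) = \left(-18\right) \left(-20\right) = 360$)
$\left(C - -6794\right) - 16937 = \left(360 - -6794\right) - 16937 = \left(360 + 6794\right) - 16937 = 7154 - 16937 = -9783$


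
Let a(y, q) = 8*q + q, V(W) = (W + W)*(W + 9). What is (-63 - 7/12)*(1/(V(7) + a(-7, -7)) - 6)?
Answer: 105185/276 ≈ 381.10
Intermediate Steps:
V(W) = 2*W*(9 + W) (V(W) = (2*W)*(9 + W) = 2*W*(9 + W))
a(y, q) = 9*q
(-63 - 7/12)*(1/(V(7) + a(-7, -7)) - 6) = (-63 - 7/12)*(1/(2*7*(9 + 7) + 9*(-7)) - 6) = (-63 - 7*1/12)*(1/(2*7*16 - 63) - 6) = (-63 - 7/12)*(1/(224 - 63) - 6) = -763*(1/161 - 6)/12 = -763/12*(-965/161) = 105185/276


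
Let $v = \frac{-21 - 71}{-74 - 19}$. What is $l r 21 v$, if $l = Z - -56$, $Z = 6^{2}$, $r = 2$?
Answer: $\frac{118496}{31} \approx 3822.5$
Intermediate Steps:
$v = \frac{92}{93}$ ($v = - \frac{92}{-93} = \left(-92\right) \left(- \frac{1}{93}\right) = \frac{92}{93} \approx 0.98925$)
$Z = 36$
$l = 92$ ($l = 36 - -56 = 36 + 56 = 92$)
$l r 21 v = 92 \cdot 2 \cdot 21 \cdot \frac{92}{93} = 92 \cdot 42 \cdot \frac{92}{93} = 3864 \cdot \frac{92}{93} = \frac{118496}{31}$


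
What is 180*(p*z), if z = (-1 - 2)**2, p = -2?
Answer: -3240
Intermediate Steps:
z = 9 (z = (-3)**2 = 9)
180*(p*z) = 180*(-2*9) = 180*(-18) = -3240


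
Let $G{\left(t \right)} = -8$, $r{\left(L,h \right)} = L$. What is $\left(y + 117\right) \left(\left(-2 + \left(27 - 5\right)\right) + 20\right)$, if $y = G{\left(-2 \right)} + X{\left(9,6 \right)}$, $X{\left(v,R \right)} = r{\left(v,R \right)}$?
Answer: $4720$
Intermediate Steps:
$X{\left(v,R \right)} = v$
$y = 1$ ($y = -8 + 9 = 1$)
$\left(y + 117\right) \left(\left(-2 + \left(27 - 5\right)\right) + 20\right) = \left(1 + 117\right) \left(\left(-2 + \left(27 - 5\right)\right) + 20\right) = 118 \left(\left(-2 + \left(27 - 5\right)\right) + 20\right) = 118 \left(\left(-2 + 22\right) + 20\right) = 118 \left(20 + 20\right) = 118 \cdot 40 = 4720$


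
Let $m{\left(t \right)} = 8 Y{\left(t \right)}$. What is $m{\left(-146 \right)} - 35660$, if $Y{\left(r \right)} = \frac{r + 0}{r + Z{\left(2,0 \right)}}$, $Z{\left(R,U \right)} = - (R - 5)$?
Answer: $- \frac{5098212}{143} \approx -35652.0$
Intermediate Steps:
$Z{\left(R,U \right)} = 5 - R$ ($Z{\left(R,U \right)} = - (-5 + R) = 5 - R$)
$Y{\left(r \right)} = \frac{r}{3 + r}$ ($Y{\left(r \right)} = \frac{r + 0}{r + \left(5 - 2\right)} = \frac{r}{r + \left(5 - 2\right)} = \frac{r}{r + 3} = \frac{r}{3 + r}$)
$m{\left(t \right)} = \frac{8 t}{3 + t}$ ($m{\left(t \right)} = 8 \frac{t}{3 + t} = \frac{8 t}{3 + t}$)
$m{\left(-146 \right)} - 35660 = 8 \left(-146\right) \frac{1}{3 - 146} - 35660 = 8 \left(-146\right) \frac{1}{-143} - 35660 = 8 \left(-146\right) \left(- \frac{1}{143}\right) - 35660 = \frac{1168}{143} - 35660 = - \frac{5098212}{143}$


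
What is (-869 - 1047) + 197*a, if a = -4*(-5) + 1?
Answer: 2221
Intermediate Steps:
a = 21 (a = 20 + 1 = 21)
(-869 - 1047) + 197*a = (-869 - 1047) + 197*21 = -1916 + 4137 = 2221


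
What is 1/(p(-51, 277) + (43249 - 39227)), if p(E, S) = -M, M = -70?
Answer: 1/4092 ≈ 0.00024438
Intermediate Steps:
p(E, S) = 70 (p(E, S) = -1*(-70) = 70)
1/(p(-51, 277) + (43249 - 39227)) = 1/(70 + (43249 - 39227)) = 1/(70 + 4022) = 1/4092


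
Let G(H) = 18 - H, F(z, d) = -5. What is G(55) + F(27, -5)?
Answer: -42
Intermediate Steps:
G(55) + F(27, -5) = (18 - 1*55) - 5 = (18 - 55) - 5 = -37 - 5 = -42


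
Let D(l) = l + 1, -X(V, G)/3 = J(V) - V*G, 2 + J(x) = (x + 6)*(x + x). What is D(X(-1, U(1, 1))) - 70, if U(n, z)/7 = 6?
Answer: -159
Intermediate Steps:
J(x) = -2 + 2*x*(6 + x) (J(x) = -2 + (x + 6)*(x + x) = -2 + (6 + x)*(2*x) = -2 + 2*x*(6 + x))
U(n, z) = 42 (U(n, z) = 7*6 = 42)
X(V, G) = 6 - 36*V - 6*V² + 3*G*V (X(V, G) = -3*((-2 + 2*V² + 12*V) - V*G) = -3*((-2 + 2*V² + 12*V) - G*V) = -3*(-2 + 2*V² + 12*V - G*V) = 6 - 36*V - 6*V² + 3*G*V)
D(l) = 1 + l
D(X(-1, U(1, 1))) - 70 = (1 + (6 - 36*(-1) - 6*(-1)² + 3*42*(-1))) - 70 = (1 + (6 + 36 - 6*1 - 126)) - 70 = (1 + (6 + 36 - 6 - 126)) - 70 = (1 - 90) - 70 = -89 - 70 = -159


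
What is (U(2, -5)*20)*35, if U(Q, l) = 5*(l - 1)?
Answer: -21000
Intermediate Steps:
U(Q, l) = -5 + 5*l (U(Q, l) = 5*(-1 + l) = -5 + 5*l)
(U(2, -5)*20)*35 = ((-5 + 5*(-5))*20)*35 = ((-5 - 25)*20)*35 = -30*20*35 = -600*35 = -21000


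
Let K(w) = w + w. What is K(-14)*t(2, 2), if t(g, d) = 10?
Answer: -280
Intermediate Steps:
K(w) = 2*w
K(-14)*t(2, 2) = (2*(-14))*10 = -28*10 = -280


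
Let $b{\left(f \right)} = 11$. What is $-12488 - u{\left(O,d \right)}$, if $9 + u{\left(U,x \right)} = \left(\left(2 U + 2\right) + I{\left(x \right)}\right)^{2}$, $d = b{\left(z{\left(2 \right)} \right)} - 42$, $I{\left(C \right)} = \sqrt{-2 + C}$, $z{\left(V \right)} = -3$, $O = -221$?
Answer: $-206046 + 880 i \sqrt{33} \approx -2.0605 \cdot 10^{5} + 5055.2 i$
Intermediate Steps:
$d = -31$ ($d = 11 - 42 = -31$)
$u{\left(U,x \right)} = -9 + \left(2 + \sqrt{-2 + x} + 2 U\right)^{2}$ ($u{\left(U,x \right)} = -9 + \left(\left(2 U + 2\right) + \sqrt{-2 + x}\right)^{2} = -9 + \left(\left(2 + 2 U\right) + \sqrt{-2 + x}\right)^{2} = -9 + \left(2 + \sqrt{-2 + x} + 2 U\right)^{2}$)
$-12488 - u{\left(O,d \right)} = -12488 - \left(-9 + \left(2 + \sqrt{-2 - 31} + 2 \left(-221\right)\right)^{2}\right) = -12488 - \left(-9 + \left(2 + \sqrt{-33} - 442\right)^{2}\right) = -12488 - \left(-9 + \left(2 + i \sqrt{33} - 442\right)^{2}\right) = -12488 - \left(-9 + \left(-440 + i \sqrt{33}\right)^{2}\right) = -12488 + \left(9 - \left(-440 + i \sqrt{33}\right)^{2}\right) = -12479 - \left(-440 + i \sqrt{33}\right)^{2}$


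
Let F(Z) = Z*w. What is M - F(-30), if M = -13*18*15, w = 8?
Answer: -3270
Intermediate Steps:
M = -3510 (M = -234*15 = -3510)
F(Z) = 8*Z (F(Z) = Z*8 = 8*Z)
M - F(-30) = -3510 - 8*(-30) = -3510 - 1*(-240) = -3510 + 240 = -3270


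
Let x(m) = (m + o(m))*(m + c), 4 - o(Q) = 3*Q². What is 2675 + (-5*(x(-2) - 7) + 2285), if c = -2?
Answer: 4795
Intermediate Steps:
o(Q) = 4 - 3*Q²
x(m) = (-2 + m)*(4 + m - 3*m²) (x(m) = (m + (4 - 3*m²))*(m - 2) = (4 + m - 3*m²)*(-2 + m) = (-2 + m)*(4 + m - 3*m²))
2675 + (-5*(x(-2) - 7) + 2285) = 2675 + (-5*((-8 - 3*(-2)³ + 2*(-2) + 7*(-2)²) - 7) + 2285) = 2675 + (-5*((-8 - 3*(-8) - 4 + 7*4) - 7) + 2285) = 2675 + (-5*((-8 + 24 - 4 + 28) - 7) + 2285) = 2675 + (-5*(40 - 7) + 2285) = 2675 + (-5*33 + 2285) = 2675 + (-165 + 2285) = 2675 + 2120 = 4795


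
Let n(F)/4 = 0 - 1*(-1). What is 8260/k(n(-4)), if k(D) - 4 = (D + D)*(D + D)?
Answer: 2065/17 ≈ 121.47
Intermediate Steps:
n(F) = 4 (n(F) = 4*(0 - 1*(-1)) = 4*(0 + 1) = 4*1 = 4)
k(D) = 4 + 4*D**2 (k(D) = 4 + (D + D)*(D + D) = 4 + (2*D)*(2*D) = 4 + 4*D**2)
8260/k(n(-4)) = 8260/(4 + 4*4**2) = 8260/(4 + 4*16) = 8260/(4 + 64) = 8260/68 = 8260*(1/68) = 2065/17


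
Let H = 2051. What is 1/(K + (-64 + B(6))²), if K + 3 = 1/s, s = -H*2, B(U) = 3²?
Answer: 4102/12396243 ≈ 0.00033091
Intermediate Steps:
B(U) = 9
s = -4102 (s = -1*2051*2 = -2051*2 = -4102)
K = -12307/4102 (K = -3 + 1/(-4102) = -3 - 1/4102 = -12307/4102 ≈ -3.0002)
1/(K + (-64 + B(6))²) = 1/(-12307/4102 + (-64 + 9)²) = 1/(-12307/4102 + (-55)²) = 1/(-12307/4102 + 3025) = 1/(12396243/4102) = 4102/12396243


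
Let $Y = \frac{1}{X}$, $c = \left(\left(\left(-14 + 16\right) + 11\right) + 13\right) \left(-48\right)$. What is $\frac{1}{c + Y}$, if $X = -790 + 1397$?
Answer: $- \frac{607}{757535} \approx -0.00080128$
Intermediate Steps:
$X = 607$
$c = -1248$ ($c = \left(\left(2 + 11\right) + 13\right) \left(-48\right) = \left(13 + 13\right) \left(-48\right) = 26 \left(-48\right) = -1248$)
$Y = \frac{1}{607} \approx 0.0016474$
$\frac{1}{c + Y} = \frac{1}{-1248 + \frac{1}{607}} = \frac{1}{- \frac{757535}{607}} = - \frac{607}{757535}$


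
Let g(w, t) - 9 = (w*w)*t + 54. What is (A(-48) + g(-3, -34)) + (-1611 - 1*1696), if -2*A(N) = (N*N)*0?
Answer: -3550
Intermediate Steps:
g(w, t) = 63 + t*w**2 (g(w, t) = 9 + ((w*w)*t + 54) = 9 + (w**2*t + 54) = 9 + (t*w**2 + 54) = 9 + (54 + t*w**2) = 63 + t*w**2)
A(N) = 0 (A(N) = -N*N*0/2 = -N**2*0/2 = -1/2*0 = 0)
(A(-48) + g(-3, -34)) + (-1611 - 1*1696) = (0 + (63 - 34*(-3)**2)) + (-1611 - 1*1696) = (0 + (63 - 34*9)) + (-1611 - 1696) = (0 + (63 - 306)) - 3307 = (0 - 243) - 3307 = -243 - 3307 = -3550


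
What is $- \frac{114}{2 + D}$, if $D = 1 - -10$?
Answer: $- \frac{114}{13} \approx -8.7692$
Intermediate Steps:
$D = 11$ ($D = 1 + 10 = 11$)
$- \frac{114}{2 + D} = - \frac{114}{2 + 11} = - \frac{114}{13}$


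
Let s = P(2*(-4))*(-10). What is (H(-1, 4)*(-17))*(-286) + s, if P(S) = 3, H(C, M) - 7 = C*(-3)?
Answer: 48590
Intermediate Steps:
H(C, M) = 7 - 3*C (H(C, M) = 7 + C*(-3) = 7 - 3*C)
s = -30 (s = 3*(-10) = -30)
(H(-1, 4)*(-17))*(-286) + s = ((7 - 3*(-1))*(-17))*(-286) - 30 = ((7 + 3)*(-17))*(-286) - 30 = (10*(-17))*(-286) - 30 = -170*(-286) - 30 = 48620 - 30 = 48590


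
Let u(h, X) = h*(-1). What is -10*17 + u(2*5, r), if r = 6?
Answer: -180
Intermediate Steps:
u(h, X) = -h
-10*17 + u(2*5, r) = -10*17 - 2*5 = -170 - 1*10 = -170 - 10 = -180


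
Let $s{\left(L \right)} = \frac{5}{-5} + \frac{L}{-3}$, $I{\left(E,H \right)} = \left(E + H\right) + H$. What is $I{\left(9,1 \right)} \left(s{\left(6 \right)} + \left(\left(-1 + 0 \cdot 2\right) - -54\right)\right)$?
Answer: $550$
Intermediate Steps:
$I{\left(E,H \right)} = E + 2 H$
$s{\left(L \right)} = -1 - \frac{L}{3}$ ($s{\left(L \right)} = 5 \left(- \frac{1}{5}\right) + L \left(- \frac{1}{3}\right) = -1 - \frac{L}{3}$)
$I{\left(9,1 \right)} \left(s{\left(6 \right)} + \left(\left(-1 + 0 \cdot 2\right) - -54\right)\right) = \left(9 + 2 \cdot 1\right) \left(\left(-1 - 2\right) + \left(\left(-1 + 0 \cdot 2\right) - -54\right)\right) = \left(9 + 2\right) \left(\left(-1 - 2\right) + \left(\left(-1 + 0\right) + 54\right)\right) = 11 \left(-3 + \left(-1 + 54\right)\right) = 11 \left(-3 + 53\right) = 11 \cdot 50 = 550$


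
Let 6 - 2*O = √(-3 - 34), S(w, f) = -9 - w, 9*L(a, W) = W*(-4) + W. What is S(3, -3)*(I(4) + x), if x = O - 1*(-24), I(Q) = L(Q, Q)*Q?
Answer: -260 + 6*I*√37 ≈ -260.0 + 36.497*I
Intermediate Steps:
L(a, W) = -W/3 (L(a, W) = (W*(-4) + W)/9 = (-4*W + W)/9 = (-3*W)/9 = -W/3)
O = 3 - I*√37/2 (O = 3 - √(-3 - 34)/2 = 3 - I*√37/2 ≈ 3.0 - 3.0414*I)
I(Q) = -Q²/3 (I(Q) = (-Q/3)*Q = -Q²/3)
x = 27 - I*√37/2 (x = (3 - I*√37/2) - 1*(-24) = (3 - I*√37/2) + 24 = 27 - I*√37/2 ≈ 27.0 - 3.0414*I)
S(3, -3)*(I(4) + x) = (-9 - 1*3)*(-⅓*4² + (27 - I*√37/2)) = (-9 - 3)*(-⅓*16 + (27 - I*√37/2)) = -12*(-16/3 + (27 - I*√37/2)) = -12*(65/3 - I*√37/2) = -260 + 6*I*√37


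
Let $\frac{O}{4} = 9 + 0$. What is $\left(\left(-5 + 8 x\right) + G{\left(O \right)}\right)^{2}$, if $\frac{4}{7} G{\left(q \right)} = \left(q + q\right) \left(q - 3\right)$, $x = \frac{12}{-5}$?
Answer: $\frac{427207561}{25} \approx 1.7088 \cdot 10^{7}$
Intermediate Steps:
$x = - \frac{12}{5}$ ($x = 12 \left(- \frac{1}{5}\right) = - \frac{12}{5} \approx -2.4$)
$O = 36$ ($O = 4 \left(9 + 0\right) = 4 \cdot 9 = 36$)
$G{\left(q \right)} = \frac{7 q \left(-3 + q\right)}{2}$ ($G{\left(q \right)} = \frac{7 \left(q + q\right) \left(q - 3\right)}{4} = \frac{7 \cdot 2 q \left(-3 + q\right)}{4} = \frac{7 q \left(-3 + q\right)}{2}$)
$\left(\left(-5 + 8 x\right) + G{\left(O \right)}\right)^{2} = \left(\left(-5 + 8 \left(- \frac{12}{5}\right)\right) + \frac{7}{2} \cdot 36 \left(-3 + 36\right)\right)^{2} = \left(\left(-5 - \frac{96}{5}\right) + \frac{7}{2} \cdot 36 \cdot 33\right)^{2} = \left(- \frac{121}{5} + 4158\right)^{2} = \left(\frac{20669}{5}\right)^{2} = \frac{427207561}{25}$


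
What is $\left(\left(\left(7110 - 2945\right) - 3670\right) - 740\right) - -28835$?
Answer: $28590$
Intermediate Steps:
$\left(\left(\left(7110 - 2945\right) - 3670\right) - 740\right) - -28835 = \left(\left(\left(7110 - 2945\right) - 3670\right) - 740\right) + 28835 = \left(\left(4165 - 3670\right) - 740\right) + 28835 = \left(495 - 740\right) + 28835 = -245 + 28835 = 28590$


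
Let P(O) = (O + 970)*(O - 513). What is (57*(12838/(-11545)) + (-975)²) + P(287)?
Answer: 7694507169/11545 ≈ 6.6648e+5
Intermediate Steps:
P(O) = (-513 + O)*(970 + O) (P(O) = (970 + O)*(-513 + O) = (-513 + O)*(970 + O))
(57*(12838/(-11545)) + (-975)²) + P(287) = (57*(12838/(-11545)) + (-975)²) + (-497610 + 287² + 457*287) = (57*(12838*(-1/11545)) + 950625) + (-497610 + 82369 + 131159) = (57*(-12838/11545) + 950625) - 284082 = (-731766/11545 + 950625) - 284082 = 10974233859/11545 - 284082 = 7694507169/11545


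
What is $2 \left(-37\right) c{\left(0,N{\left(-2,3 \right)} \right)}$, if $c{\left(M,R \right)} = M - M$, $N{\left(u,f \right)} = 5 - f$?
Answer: $0$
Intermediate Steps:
$c{\left(M,R \right)} = 0$
$2 \left(-37\right) c{\left(0,N{\left(-2,3 \right)} \right)} = 2 \left(-37\right) 0 = \left(-74\right) 0 = 0$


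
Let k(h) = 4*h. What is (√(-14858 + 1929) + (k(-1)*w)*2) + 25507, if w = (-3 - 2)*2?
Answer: 25587 + I*√12929 ≈ 25587.0 + 113.71*I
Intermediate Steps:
w = -10 (w = -5*2 = -10)
(√(-14858 + 1929) + (k(-1)*w)*2) + 25507 = (√(-14858 + 1929) + ((4*(-1))*(-10))*2) + 25507 = (√(-12929) - 4*(-10)*2) + 25507 = (I*√12929 + 40*2) + 25507 = (I*√12929 + 80) + 25507 = (80 + I*√12929) + 25507 = 25587 + I*√12929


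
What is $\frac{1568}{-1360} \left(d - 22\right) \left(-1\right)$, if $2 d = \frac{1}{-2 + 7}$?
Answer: $- \frac{10731}{425} \approx -25.249$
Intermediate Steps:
$d = \frac{1}{10}$ ($d = \frac{1}{2 \left(-2 + 7\right)} = \frac{1}{2 \cdot 5} = \frac{1}{2} \cdot \frac{1}{5} = \frac{1}{10} \approx 0.1$)
$\frac{1568}{-1360} \left(d - 22\right) \left(-1\right) = \frac{1568}{-1360} \left(\frac{1}{10} - 22\right) \left(-1\right) = 1568 \left(- \frac{1}{1360}\right) \left(\left(- \frac{219}{10}\right) \left(-1\right)\right) = \left(- \frac{98}{85}\right) \frac{219}{10} = - \frac{10731}{425}$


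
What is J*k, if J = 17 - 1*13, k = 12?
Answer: 48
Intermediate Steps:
J = 4 (J = 17 - 13 = 4)
J*k = 4*12 = 48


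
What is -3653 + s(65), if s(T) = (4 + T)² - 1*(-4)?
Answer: 1112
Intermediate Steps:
s(T) = 4 + (4 + T)² (s(T) = (4 + T)² + 4 = 4 + (4 + T)²)
-3653 + s(65) = -3653 + (4 + (4 + 65)²) = -3653 + (4 + 69²) = -3653 + (4 + 4761) = -3653 + 4765 = 1112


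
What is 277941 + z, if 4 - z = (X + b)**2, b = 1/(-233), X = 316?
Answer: 9668420976/54289 ≈ 1.7809e+5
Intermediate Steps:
b = -1/233 ≈ -0.0042918
z = -5420717973/54289 (z = 4 - (316 - 1/233)**2 = 4 - (73627/233)**2 = 4 - 1*5420935129/54289 = 4 - 5420935129/54289 = -5420717973/54289 ≈ -99849.)
277941 + z = 277941 - 5420717973/54289 = 9668420976/54289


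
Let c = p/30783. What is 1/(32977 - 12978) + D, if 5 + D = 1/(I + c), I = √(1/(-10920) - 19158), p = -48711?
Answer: -2202876038372946328594/440572336550929757839 - 210576242*I*√571130635530/22029718313462161 ≈ -5.0 - 0.0072238*I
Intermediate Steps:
c = -16237/10261 (c = -48711/30783 = -48711*1/30783 = -16237/10261 ≈ -1.5824)
I = I*√571130635530/5460 (I = √(-1/10920 - 19158) = √(-209205361/10920) = I*√571130635530/5460 ≈ 138.41*I)
D = -5 + 1/(-16237/10261 + I*√571130635530/5460) (D = -5 + 1/(I*√571130635530/5460 - 16237/10261) = -5 + 1/(-16237/10261 + I*√571130635530/5460) ≈ -5.0001 - 0.0072238*I)
1/(32977 - 12978) + D = 1/(32977 - 12978) + (-110150410925109245/22029718313462161 - 210576242*I*√571130635530/22029718313462161) = 1/19999 + (-110150410925109245/22029718313462161 - 210576242*I*√571130635530/22029718313462161) = -2202876038372946328594/440572336550929757839 - 210576242*I*√571130635530/22029718313462161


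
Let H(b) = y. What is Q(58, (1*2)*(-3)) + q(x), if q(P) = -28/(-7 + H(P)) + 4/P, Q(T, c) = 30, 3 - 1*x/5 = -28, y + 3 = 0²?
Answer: 5088/155 ≈ 32.826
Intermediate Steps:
y = -3 (y = -3 + 0² = -3 + 0 = -3)
H(b) = -3
x = 155 (x = 15 - 5*(-28) = 15 + 140 = 155)
q(P) = 14/5 + 4/P (q(P) = -28/(-7 - 3) + 4/P = -28/(-10) + 4/P = -28*(-⅒) + 4/P = 14/5 + 4/P)
Q(58, (1*2)*(-3)) + q(x) = 30 + (14/5 + 4/155) = 30 + 438/155 = 5088/155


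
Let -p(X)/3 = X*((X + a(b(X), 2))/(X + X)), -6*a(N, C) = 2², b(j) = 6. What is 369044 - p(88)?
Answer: 369175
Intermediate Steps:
a(N, C) = -⅔ (a(N, C) = -⅙*2² = -⅙*4 = -⅔)
p(X) = 1 - 3*X/2 (p(X) = -3*X*(X - ⅔)/(X + X) = -3*X*(-⅔ + X)/((2*X)) = -3*X*(-⅔ + X)*(1/(2*X)) = -3*X*(-⅔ + X)/(2*X) = -3*(-⅓ + X/2) = 1 - 3*X/2)
369044 - p(88) = 369044 - (1 - 3/2*88) = 369044 - (1 - 132) = 369044 - 1*(-131) = 369044 + 131 = 369175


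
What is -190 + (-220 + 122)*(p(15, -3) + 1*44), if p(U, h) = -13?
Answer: -3228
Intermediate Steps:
-190 + (-220 + 122)*(p(15, -3) + 1*44) = -190 + (-220 + 122)*(-13 + 1*44) = -190 - 98*(-13 + 44) = -190 - 98*31 = -190 - 3038 = -3228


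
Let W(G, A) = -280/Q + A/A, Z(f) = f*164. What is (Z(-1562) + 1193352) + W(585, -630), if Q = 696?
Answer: 81535060/87 ≈ 9.3719e+5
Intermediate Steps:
Z(f) = 164*f
W(G, A) = 52/87 (W(G, A) = -280/696 + A/A = -280*1/696 + 1 = -35/87 + 1 = 52/87)
(Z(-1562) + 1193352) + W(585, -630) = (164*(-1562) + 1193352) + 52/87 = (-256168 + 1193352) + 52/87 = 937184 + 52/87 = 81535060/87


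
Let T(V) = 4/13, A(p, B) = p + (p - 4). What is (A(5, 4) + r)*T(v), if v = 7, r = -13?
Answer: -28/13 ≈ -2.1538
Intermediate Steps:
A(p, B) = -4 + 2*p (A(p, B) = p + (-4 + p) = -4 + 2*p)
T(V) = 4/13 (T(V) = 4*(1/13) = 4/13)
(A(5, 4) + r)*T(v) = ((-4 + 2*5) - 13)*(4/13) = ((-4 + 10) - 13)*(4/13) = (6 - 13)*(4/13) = -7*4/13 = -28/13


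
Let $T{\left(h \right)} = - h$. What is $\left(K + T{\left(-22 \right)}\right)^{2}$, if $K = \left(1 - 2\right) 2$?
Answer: $400$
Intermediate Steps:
$K = -2$ ($K = \left(-1\right) 2 = -2$)
$\left(K + T{\left(-22 \right)}\right)^{2} = \left(-2 - -22\right)^{2} = \left(-2 + 22\right)^{2} = 20^{2} = 400$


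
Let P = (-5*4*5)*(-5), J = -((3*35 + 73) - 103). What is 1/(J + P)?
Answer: 1/425 ≈ 0.0023529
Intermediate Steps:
J = -75 (J = -((105 + 73) - 103) = -(178 - 103) = -1*75 = -75)
P = 500 (P = -20*5*(-5) = -100*(-5) = 500)
1/(J + P) = 1/(-75 + 500) = 1/425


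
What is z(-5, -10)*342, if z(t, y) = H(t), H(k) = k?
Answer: -1710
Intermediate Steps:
z(t, y) = t
z(-5, -10)*342 = -5*342 = -1710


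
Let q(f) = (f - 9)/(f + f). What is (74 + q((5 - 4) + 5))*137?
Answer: 40415/4 ≈ 10104.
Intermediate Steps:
q(f) = (-9 + f)/(2*f) (q(f) = (-9 + f)/((2*f)) = (-9 + f)*(1/(2*f)) = (-9 + f)/(2*f))
(74 + q((5 - 4) + 5))*137 = (74 + (-9 + ((5 - 4) + 5))/(2*((5 - 4) + 5)))*137 = (74 + (-9 + (1 + 5))/(2*(1 + 5)))*137 = (74 + (½)*(-9 + 6)/6)*137 = (74 + (½)*(⅙)*(-3))*137 = (74 - ¼)*137 = (295/4)*137 = 40415/4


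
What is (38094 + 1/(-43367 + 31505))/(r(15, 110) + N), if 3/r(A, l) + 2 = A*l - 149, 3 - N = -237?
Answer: 677354669473/4267508706 ≈ 158.72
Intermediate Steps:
N = 240 (N = 3 - 1*(-237) = 3 + 237 = 240)
r(A, l) = 3/(-151 + A*l) (r(A, l) = 3/(-2 + (A*l - 149)) = 3/(-2 + (-149 + A*l)) = 3/(-151 + A*l))
(38094 + 1/(-43367 + 31505))/(r(15, 110) + N) = (38094 + 1/(-43367 + 31505))/(3/(-151 + 15*110) + 240) = (38094 + 1/(-11862))/(3/(-151 + 1650) + 240) = (38094 - 1/11862)/(3/1499 + 240) = 451871027/(11862*(3*(1/1499) + 240)) = 451871027/(11862*(3/1499 + 240)) = 451871027/(11862*(359763/1499)) = (451871027/11862)*(1499/359763) = 677354669473/4267508706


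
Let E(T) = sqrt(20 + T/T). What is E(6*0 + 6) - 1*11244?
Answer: -11244 + sqrt(21) ≈ -11239.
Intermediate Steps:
E(T) = sqrt(21) (E(T) = sqrt(20 + 1) = sqrt(21))
E(6*0 + 6) - 1*11244 = sqrt(21) - 1*11244 = sqrt(21) - 11244 = -11244 + sqrt(21)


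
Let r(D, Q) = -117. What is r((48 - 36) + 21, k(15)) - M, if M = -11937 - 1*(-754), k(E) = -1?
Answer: 11066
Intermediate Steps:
M = -11183 (M = -11937 + 754 = -11183)
r((48 - 36) + 21, k(15)) - M = -117 - 1*(-11183) = -117 + 11183 = 11066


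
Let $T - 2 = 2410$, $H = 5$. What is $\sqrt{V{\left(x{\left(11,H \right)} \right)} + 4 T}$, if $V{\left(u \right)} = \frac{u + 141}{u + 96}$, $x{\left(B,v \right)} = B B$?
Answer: $\frac{\sqrt{454371526}}{217} \approx 98.23$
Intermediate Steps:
$x{\left(B,v \right)} = B^{2}$
$T = 2412$ ($T = 2 + 2410 = 2412$)
$V{\left(u \right)} = \frac{141 + u}{96 + u}$
$\sqrt{V{\left(x{\left(11,H \right)} \right)} + 4 T} = \sqrt{\frac{141 + 11^{2}}{96 + 11^{2}} + 4 \cdot 2412} = \sqrt{\frac{141 + 121}{96 + 121} + 9648} = \sqrt{\frac{1}{217} \cdot 262 + 9648} = \sqrt{\frac{262}{217} + 9648} = \sqrt{\frac{2093878}{217}} = \frac{\sqrt{454371526}}{217}$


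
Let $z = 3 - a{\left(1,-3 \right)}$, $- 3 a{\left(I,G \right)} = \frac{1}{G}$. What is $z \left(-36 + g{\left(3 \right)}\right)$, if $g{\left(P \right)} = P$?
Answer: $- \frac{286}{3} \approx -95.333$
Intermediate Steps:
$a{\left(I,G \right)} = - \frac{1}{3 G}$
$z = \frac{26}{9}$ ($z = 3 - - \frac{1}{3 \left(-3\right)} = 3 - \left(- \frac{1}{3}\right) \left(- \frac{1}{3}\right) = 3 - \frac{1}{9} = \frac{26}{9} \approx 2.8889$)
$z \left(-36 + g{\left(3 \right)}\right) = \frac{26 \left(-36 + 3\right)}{9} = \frac{26}{9} \left(-33\right) = - \frac{286}{3}$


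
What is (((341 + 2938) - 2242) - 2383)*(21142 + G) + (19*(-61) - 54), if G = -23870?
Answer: 3670675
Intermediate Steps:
(((341 + 2938) - 2242) - 2383)*(21142 + G) + (19*(-61) - 54) = (((341 + 2938) - 2242) - 2383)*(21142 - 23870) + (19*(-61) - 54) = ((3279 - 2242) - 2383)*(-2728) + (-1159 - 54) = (1037 - 2383)*(-2728) - 1213 = -1346*(-2728) - 1213 = 3671888 - 1213 = 3670675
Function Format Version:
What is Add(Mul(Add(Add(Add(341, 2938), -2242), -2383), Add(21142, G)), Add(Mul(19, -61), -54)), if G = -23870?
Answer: 3670675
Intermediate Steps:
Add(Mul(Add(Add(Add(341, 2938), -2242), -2383), Add(21142, G)), Add(Mul(19, -61), -54)) = Add(Mul(Add(Add(Add(341, 2938), -2242), -2383), Add(21142, -23870)), Add(Mul(19, -61), -54)) = Add(Mul(Add(Add(3279, -2242), -2383), -2728), Add(-1159, -54)) = Add(Mul(Add(1037, -2383), -2728), -1213) = Add(Mul(-1346, -2728), -1213) = Add(3671888, -1213) = 3670675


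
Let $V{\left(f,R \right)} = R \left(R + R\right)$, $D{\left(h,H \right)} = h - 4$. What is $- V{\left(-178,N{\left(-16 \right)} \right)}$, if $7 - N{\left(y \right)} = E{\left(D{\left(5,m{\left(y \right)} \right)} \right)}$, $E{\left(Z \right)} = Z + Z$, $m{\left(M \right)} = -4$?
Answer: $-50$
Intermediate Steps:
$D{\left(h,H \right)} = -4 + h$
$E{\left(Z \right)} = 2 Z$
$N{\left(y \right)} = 5$ ($N{\left(y \right)} = 7 - 2 \left(-4 + 5\right) = 7 - 2 \cdot 1 = 7 - 2 = 5$)
$V{\left(f,R \right)} = 2 R^{2}$ ($V{\left(f,R \right)} = R 2 R = 2 R^{2}$)
$- V{\left(-178,N{\left(-16 \right)} \right)} = - 2 \cdot 5^{2} = - 2 \cdot 25 = \left(-1\right) 50 = -50$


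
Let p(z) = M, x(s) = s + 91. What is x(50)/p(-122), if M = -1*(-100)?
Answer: 141/100 ≈ 1.4100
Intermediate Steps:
x(s) = 91 + s
M = 100
p(z) = 100
x(50)/p(-122) = (91 + 50)/100 = 141*(1/100) = 141/100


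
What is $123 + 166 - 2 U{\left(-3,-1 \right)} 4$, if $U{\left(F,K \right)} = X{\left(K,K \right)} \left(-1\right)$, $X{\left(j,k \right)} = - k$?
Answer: $1451$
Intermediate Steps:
$U{\left(F,K \right)} = K$ ($U{\left(F,K \right)} = - K \left(-1\right) = K$)
$123 + 166 - 2 U{\left(-3,-1 \right)} 4 = 123 + 166 \left(-2\right) \left(-1\right) 4 = 123 + 166 \cdot 2 \cdot 4 = 123 + 166 \cdot 8 = 123 + 1328 = 1451$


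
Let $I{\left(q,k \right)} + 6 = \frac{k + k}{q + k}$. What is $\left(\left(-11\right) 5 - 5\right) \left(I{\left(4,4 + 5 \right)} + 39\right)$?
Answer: $- \frac{26820}{13} \approx -2063.1$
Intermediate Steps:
$I{\left(q,k \right)} = -6 + \frac{2 k}{k + q}$ ($I{\left(q,k \right)} = -6 + \frac{k + k}{q + k} = -6 + \frac{2 k}{k + q}$)
$\left(\left(-11\right) 5 - 5\right) \left(I{\left(4,4 + 5 \right)} + 39\right) = \left(\left(-11\right) 5 - 5\right) \left(\frac{2 \left(\left(-3\right) 4 - 2 \left(4 + 5\right)\right)}{\left(4 + 5\right) + 4} + 39\right) = \left(-55 - 5\right) \left(\frac{2 \left(-12 - 18\right)}{9 + 4} + 39\right) = - 60 \left(\frac{2 \left(-12 - 18\right)}{13} + 39\right) = - 60 \left(2 \cdot \frac{1}{13} \left(-30\right) + 39\right) = - 60 \left(- \frac{60}{13} + 39\right) = \left(-60\right) \frac{447}{13} = - \frac{26820}{13}$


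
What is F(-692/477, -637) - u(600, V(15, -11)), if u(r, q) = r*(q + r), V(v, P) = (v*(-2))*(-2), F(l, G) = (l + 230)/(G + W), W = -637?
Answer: -1322244599/3339 ≈ -3.9600e+5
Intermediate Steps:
F(l, G) = (230 + l)/(-637 + G) (F(l, G) = (l + 230)/(G - 637) = (230 + l)/(-637 + G))
V(v, P) = 4*v (V(v, P) = -2*v*(-2) = 4*v)
F(-692/477, -637) - u(600, V(15, -11)) = (230 - 692/477)/(-637 - 637) - 600*(4*15 + 600) = (230 - 692*1/477)/(-1274) - 600*(60 + 600) = -(230 - 692/477)/1274 - 600*660 = -1/1274*109018/477 - 1*396000 = -599/3339 - 396000 = -1322244599/3339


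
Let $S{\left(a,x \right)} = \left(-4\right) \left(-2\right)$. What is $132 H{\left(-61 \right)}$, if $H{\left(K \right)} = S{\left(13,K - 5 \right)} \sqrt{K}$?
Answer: $1056 i \sqrt{61} \approx 8247.6 i$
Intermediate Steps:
$S{\left(a,x \right)} = 8$
$H{\left(K \right)} = 8 \sqrt{K}$
$132 H{\left(-61 \right)} = 132 \cdot 8 \sqrt{-61} = 132 \cdot 8 i \sqrt{61} = 1056 i \sqrt{61}$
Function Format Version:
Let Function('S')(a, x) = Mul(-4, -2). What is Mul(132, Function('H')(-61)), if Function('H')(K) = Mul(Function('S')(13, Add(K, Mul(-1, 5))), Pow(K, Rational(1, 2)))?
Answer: Mul(1056, I, Pow(61, Rational(1, 2))) ≈ Mul(8247.6, I)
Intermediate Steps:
Function('S')(a, x) = 8
Function('H')(K) = Mul(8, Pow(K, Rational(1, 2)))
Mul(132, Function('H')(-61)) = Mul(132, Mul(8, Pow(-61, Rational(1, 2)))) = Mul(132, Mul(8, Mul(I, Pow(61, Rational(1, 2))))) = Mul(132, Mul(8, I, Pow(61, Rational(1, 2)))) = Mul(1056, I, Pow(61, Rational(1, 2)))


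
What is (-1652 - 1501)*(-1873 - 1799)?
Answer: 11577816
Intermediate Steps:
(-1652 - 1501)*(-1873 - 1799) = -3153*(-3672) = 11577816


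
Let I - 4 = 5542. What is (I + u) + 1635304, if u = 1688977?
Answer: 3329827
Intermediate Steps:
I = 5546 (I = 4 + 5542 = 5546)
(I + u) + 1635304 = (5546 + 1688977) + 1635304 = 1694523 + 1635304 = 3329827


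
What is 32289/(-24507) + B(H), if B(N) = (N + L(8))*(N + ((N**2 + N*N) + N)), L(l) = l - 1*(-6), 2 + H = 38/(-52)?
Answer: 7552701571/71789172 ≈ 105.21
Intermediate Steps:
H = -71/26 (H = -2 + 38/(-52) = -2 + 38*(-1/52) = -2 - 19/26 = -71/26 ≈ -2.7308)
L(l) = 6 + l (L(l) = l + 6 = 6 + l)
B(N) = (14 + N)*(2*N + 2*N**2) (B(N) = (N + (6 + 8))*(N + ((N**2 + N*N) + N)) = (N + 14)*(N + ((N**2 + N**2) + N)) = (14 + N)*(N + (2*N**2 + N)) = (14 + N)*(N + (N + 2*N**2)) = (14 + N)*(2*N + 2*N**2))
32289/(-24507) + B(H) = 32289/(-24507) + 2*(-71/26)*(14 + (-71/26)**2 + 15*(-71/26)) = 32289*(-1/24507) + 2*(-71/26)*(14 + 5041/676 - 1065/26) = -10763/8169 + 2*(-71/26)*(-13185/676) = -10763/8169 + 936135/8788 = 7552701571/71789172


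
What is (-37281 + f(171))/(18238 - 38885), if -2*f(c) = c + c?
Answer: 37452/20647 ≈ 1.8139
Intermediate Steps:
f(c) = -c (f(c) = -(c + c)/2 = -c)
(-37281 + f(171))/(18238 - 38885) = (-37281 - 1*171)/(18238 - 38885) = (-37281 - 171)/(-20647) = -37452*(-1/20647) = 37452/20647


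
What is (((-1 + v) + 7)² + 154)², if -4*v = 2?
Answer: 543169/16 ≈ 33948.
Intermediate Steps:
v = -½ (v = -¼*2 = -½ ≈ -0.50000)
(((-1 + v) + 7)² + 154)² = (((-1 - ½) + 7)² + 154)² = ((-3/2 + 7)² + 154)² = ((11/2)² + 154)² = (121/4 + 154)² = (737/4)² = 543169/16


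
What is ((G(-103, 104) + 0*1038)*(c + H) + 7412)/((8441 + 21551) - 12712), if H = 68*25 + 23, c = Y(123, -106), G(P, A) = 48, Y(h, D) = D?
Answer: 21257/4320 ≈ 4.9206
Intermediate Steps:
c = -106
H = 1723 (H = 1700 + 23 = 1723)
((G(-103, 104) + 0*1038)*(c + H) + 7412)/((8441 + 21551) - 12712) = ((48 + 0*1038)*(-106 + 1723) + 7412)/((8441 + 21551) - 12712) = ((48 + 0)*1617 + 7412)/(29992 - 12712) = (48*1617 + 7412)/17280 = (77616 + 7412)*(1/17280) = 85028*(1/17280) = 21257/4320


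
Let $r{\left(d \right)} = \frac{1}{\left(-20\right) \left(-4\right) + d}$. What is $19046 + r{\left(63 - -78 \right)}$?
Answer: $\frac{4209167}{221} \approx 19046.0$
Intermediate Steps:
$r{\left(d \right)} = \frac{1}{80 + d}$
$19046 + r{\left(63 - -78 \right)} = 19046 + \frac{1}{80 + \left(63 - -78\right)} = 19046 + \frac{1}{80 + \left(63 + 78\right)} = 19046 + \frac{1}{80 + 141} = 19046 + \frac{1}{221} = \frac{4209167}{221}$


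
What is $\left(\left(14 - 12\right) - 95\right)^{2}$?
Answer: $8649$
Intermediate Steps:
$\left(\left(14 - 12\right) - 95\right)^{2} = \left(2 - 95\right)^{2} = \left(-93\right)^{2} = 8649$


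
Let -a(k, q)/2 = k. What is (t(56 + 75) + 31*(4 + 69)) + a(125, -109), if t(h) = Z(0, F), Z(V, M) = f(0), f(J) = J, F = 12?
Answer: 2013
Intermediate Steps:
a(k, q) = -2*k
Z(V, M) = 0
t(h) = 0
(t(56 + 75) + 31*(4 + 69)) + a(125, -109) = (0 + 31*(4 + 69)) - 2*125 = (0 + 31*73) - 250 = (0 + 2263) - 250 = 2263 - 250 = 2013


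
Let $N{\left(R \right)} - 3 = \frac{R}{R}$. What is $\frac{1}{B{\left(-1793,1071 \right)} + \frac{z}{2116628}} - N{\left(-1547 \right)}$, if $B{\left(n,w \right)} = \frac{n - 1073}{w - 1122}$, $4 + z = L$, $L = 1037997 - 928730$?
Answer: $- \frac{24179365016}{6071828261} \approx -3.9822$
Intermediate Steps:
$N{\left(R \right)} = 4$ ($N{\left(R \right)} = 3 + \frac{R}{R} = 3 + 1 = 4$)
$L = 109267$
$z = 109263$ ($z = -4 + 109267 = 109263$)
$B{\left(n,w \right)} = \frac{-1073 + n}{-1122 + w}$
$\frac{1}{B{\left(-1793,1071 \right)} + \frac{z}{2116628}} - N{\left(-1547 \right)} = \frac{1}{\frac{-1073 - 1793}{-1122 + 1071} + \frac{109263}{2116628}} - 4 = \frac{1}{\frac{1}{-51} \left(-2866\right) + 109263 \cdot \frac{1}{2116628}} - 4 = \frac{1}{\left(- \frac{1}{51}\right) \left(-2866\right) + \frac{109263}{2116628}} - 4 = \frac{1}{\frac{2866}{51} + \frac{109263}{2116628}} - 4 = \frac{1}{\frac{6071828261}{107948028}} - 4 = \frac{107948028}{6071828261} - 4 = - \frac{24179365016}{6071828261}$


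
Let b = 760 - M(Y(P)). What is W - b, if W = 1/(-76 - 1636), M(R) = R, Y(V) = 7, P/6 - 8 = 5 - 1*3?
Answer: -1289137/1712 ≈ -753.00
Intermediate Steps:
P = 60 (P = 48 + 6*(5 - 1*3) = 48 + 6*(5 - 3) = 48 + 6*2 = 48 + 12 = 60)
W = -1/1712 (W = 1/(-1712) = -1/1712 ≈ -0.00058411)
b = 753 (b = 760 - 1*7 = 760 - 7 = 753)
W - b = -1/1712 - 1*753 = -1/1712 - 753 = -1289137/1712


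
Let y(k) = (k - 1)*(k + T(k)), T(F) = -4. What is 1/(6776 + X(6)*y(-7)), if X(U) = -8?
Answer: 1/6072 ≈ 0.00016469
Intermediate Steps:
y(k) = (-1 + k)*(-4 + k) (y(k) = (k - 1)*(k - 4) = (-1 + k)*(-4 + k))
1/(6776 + X(6)*y(-7)) = 1/(6776 - 8*(4 + (-7)² - 5*(-7))) = 1/(6776 - 8*(4 + 49 + 35)) = 1/(6776 - 8*88) = 1/(6776 - 704) = 1/6072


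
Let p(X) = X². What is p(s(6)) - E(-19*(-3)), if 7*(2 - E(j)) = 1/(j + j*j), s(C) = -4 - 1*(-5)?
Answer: -23141/23142 ≈ -0.99996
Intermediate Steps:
s(C) = 1 (s(C) = -4 + 5 = 1)
E(j) = 2 - 1/(7*(j + j²)) (E(j) = 2 - 1/(7*(j + j*j)) = 2 - 1/(7*(j + j²)))
p(s(6)) - E(-19*(-3)) = 1² - (-1 + 14*(-19*(-3)) + 14*(-19*(-3))²)/(7*((-19*(-3)))*(1 - 19*(-3))) = 1 - (-1 + 14*57 + 14*57²)/(7*57*(1 + 57)) = 1 - (-1 + 798 + 14*3249)/(7*57*58) = 1 - (-1 + 798 + 45486)/(7*57*58) = 1 - 46283/(7*57*58) = 1 - 1*46283/23142 = 1 - 46283/23142 = -23141/23142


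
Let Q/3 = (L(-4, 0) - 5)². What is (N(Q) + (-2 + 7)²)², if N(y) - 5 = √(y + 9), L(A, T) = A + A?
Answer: 1416 + 120*√129 ≈ 2778.9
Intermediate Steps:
L(A, T) = 2*A
Q = 507 (Q = 3*(2*(-4) - 5)² = 3*(-8 - 5)² = 3*(-13)² = 3*169 = 507)
N(y) = 5 + √(9 + y) (N(y) = 5 + √(y + 9) = 5 + √(9 + y))
(N(Q) + (-2 + 7)²)² = ((5 + √(9 + 507)) + (-2 + 7)²)² = ((5 + √516) + 5²)² = ((5 + 2*√129) + 25)² = (30 + 2*√129)²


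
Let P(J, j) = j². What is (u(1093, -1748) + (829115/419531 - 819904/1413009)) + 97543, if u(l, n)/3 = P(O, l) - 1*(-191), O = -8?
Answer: 311818820872007584/84685868397 ≈ 3.6821e+6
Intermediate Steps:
u(l, n) = 573 + 3*l² (u(l, n) = 3*(l² - 1*(-191)) = 3*(l² + 191) = 3*(191 + l²) = 573 + 3*l²)
(u(1093, -1748) + (829115/419531 - 819904/1413009)) + 97543 = ((573 + 3*1093²) + (829115/419531 - 819904/1413009)) + 97543 = ((573 + 3*1194649) + (829115*(1/419531) - 819904*1/1413009)) + 97543 = ((573 + 3583947) + (118445/59933 - 819904/1413009)) + 97543 = (3584520 + 118224544573/84685868397) + 97543 = 303558307210959013/84685868397 + 97543 = 311818820872007584/84685868397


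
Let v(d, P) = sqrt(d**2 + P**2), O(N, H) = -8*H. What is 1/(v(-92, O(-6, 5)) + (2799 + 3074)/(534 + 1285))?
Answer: -10682987/33264878575 + 13235044*sqrt(629)/33264878575 ≈ 0.0096573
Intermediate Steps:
v(d, P) = sqrt(P**2 + d**2)
1/(v(-92, O(-6, 5)) + (2799 + 3074)/(534 + 1285)) = 1/(sqrt((-8*5)**2 + (-92)**2) + (2799 + 3074)/(534 + 1285)) = 1/(sqrt((-40)**2 + 8464) + 5873/1819) = 1/(sqrt(1600 + 8464) + 5873*(1/1819)) = 1/(sqrt(10064) + 5873/1819) = 1/(4*sqrt(629) + 5873/1819) = 1/(5873/1819 + 4*sqrt(629))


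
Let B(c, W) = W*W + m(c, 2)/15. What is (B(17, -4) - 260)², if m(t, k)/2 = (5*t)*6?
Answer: 30976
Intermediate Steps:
m(t, k) = 60*t (m(t, k) = 2*((5*t)*6) = 2*(30*t) = 60*t)
B(c, W) = W² + 4*c (B(c, W) = W*W + (60*c)/15 = W² + (60*c)*(1/15) = W² + 4*c)
(B(17, -4) - 260)² = (((-4)² + 4*17) - 260)² = ((16 + 68) - 260)² = (84 - 260)² = (-176)² = 30976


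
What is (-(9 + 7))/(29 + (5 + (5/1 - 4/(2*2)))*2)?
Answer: -16/47 ≈ -0.34043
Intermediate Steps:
(-(9 + 7))/(29 + (5 + (5/1 - 4/(2*2)))*2) = (-1*16)/(29 + (5 + (5*1 - 4/4))*2) = -16/(29 + (5 + (5 - 4*¼))*2) = -16/(29 + (5 + (5 - 1))*2) = -16/(29 + (5 + 4)*2) = -16/(29 + 9*2) = -16/(29 + 18) = -16/47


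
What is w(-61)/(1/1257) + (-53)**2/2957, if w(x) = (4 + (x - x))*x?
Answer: -906932747/2957 ≈ -3.0671e+5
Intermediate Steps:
w(x) = 4*x (w(x) = (4 + 0)*x = 4*x)
w(-61)/(1/1257) + (-53)**2/2957 = (4*(-61))/(1/1257) + (-53)**2/2957 = -244/1/1257 + 2809*(1/2957) = -244*1257 + 2809/2957 = -306708 + 2809/2957 = -906932747/2957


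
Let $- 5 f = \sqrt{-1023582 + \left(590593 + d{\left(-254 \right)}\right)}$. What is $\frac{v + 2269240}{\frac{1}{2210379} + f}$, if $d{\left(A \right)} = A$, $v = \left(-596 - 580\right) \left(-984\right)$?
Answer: $\frac{47335597841850}{529181989635049447} + \frac{20925922284414112230 i \sqrt{433243}}{529181989635049447} \approx 8.9451 \cdot 10^{-5} + 26028.0 i$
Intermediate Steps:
$v = 1157184$ ($v = \left(-1176\right) \left(-984\right) = 1157184$)
$f = - \frac{i \sqrt{433243}}{5}$ ($f = - \frac{\sqrt{-1023582 + \left(590593 - 254\right)}}{5} = - \frac{\sqrt{-1023582 + 590339}}{5} = - \frac{\sqrt{-433243}}{5} = - \frac{i \sqrt{433243}}{5} \approx - 131.64 i$)
$\frac{v + 2269240}{\frac{1}{2210379} + f} = \frac{1157184 + 2269240}{\frac{1}{2210379} - \frac{i \sqrt{433243}}{5}} = \frac{3426424}{\frac{1}{2210379} - \frac{i \sqrt{433243}}{5}}$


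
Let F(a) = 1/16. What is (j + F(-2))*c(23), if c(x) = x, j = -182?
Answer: -66953/16 ≈ -4184.6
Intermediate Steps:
F(a) = 1/16
(j + F(-2))*c(23) = (-182 + 1/16)*23 = -2911/16*23 = -66953/16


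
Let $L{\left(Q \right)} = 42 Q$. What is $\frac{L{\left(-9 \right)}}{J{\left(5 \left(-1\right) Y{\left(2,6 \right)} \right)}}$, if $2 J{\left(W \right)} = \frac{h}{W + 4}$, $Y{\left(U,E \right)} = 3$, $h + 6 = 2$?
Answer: $-2079$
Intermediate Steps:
$h = -4$ ($h = -6 + 2 = -4$)
$J{\left(W \right)} = - \frac{2}{4 + W}$ ($J{\left(W \right)} = \frac{\left(-4\right) \frac{1}{W + 4}}{2} = \frac{\left(-4\right) \frac{1}{4 + W}}{2} = - \frac{2}{4 + W}$)
$\frac{L{\left(-9 \right)}}{J{\left(5 \left(-1\right) Y{\left(2,6 \right)} \right)}} = \frac{42 \left(-9\right)}{\left(-2\right) \frac{1}{4 + 5 \left(-1\right) 3}} = \frac{1}{\left(-2\right) \frac{1}{4 - 15}} \left(-378\right) = \frac{1}{\left(-2\right) \frac{1}{-11}} \left(-378\right) = \frac{1}{\left(-2\right) \left(- \frac{1}{11}\right)} \left(-378\right) = \frac{1}{\frac{2}{11}} \left(-378\right) = \frac{11}{2} \left(-378\right) = -2079$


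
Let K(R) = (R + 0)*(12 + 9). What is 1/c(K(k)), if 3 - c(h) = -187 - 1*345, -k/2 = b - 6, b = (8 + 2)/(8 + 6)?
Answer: 1/535 ≈ 0.0018692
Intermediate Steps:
b = 5/7 (b = 10/14 = 10*(1/14) = 5/7 ≈ 0.71429)
k = 74/7 (k = -2*(5/7 - 6) = -2*(-37/7) = 74/7 ≈ 10.571)
K(R) = 21*R (K(R) = R*21 = 21*R)
c(h) = 535 (c(h) = 3 - (-187 - 1*345) = 3 - (-187 - 345) = 3 - 1*(-532) = 3 + 532 = 535)
1/c(K(k)) = 1/535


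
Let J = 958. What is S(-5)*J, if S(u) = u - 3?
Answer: -7664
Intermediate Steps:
S(u) = -3 + u
S(-5)*J = (-3 - 5)*958 = -8*958 = -7664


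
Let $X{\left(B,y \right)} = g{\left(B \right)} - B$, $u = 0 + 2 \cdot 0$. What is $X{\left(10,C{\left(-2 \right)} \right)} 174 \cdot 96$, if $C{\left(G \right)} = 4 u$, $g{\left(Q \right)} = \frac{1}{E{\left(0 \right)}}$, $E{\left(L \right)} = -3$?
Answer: $-172608$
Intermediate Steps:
$u = 0$ ($u = 0 + 0 = 0$)
$g{\left(Q \right)} = - \frac{1}{3}$ ($g{\left(Q \right)} = \frac{1}{-3} = - \frac{1}{3}$)
$C{\left(G \right)} = 0$ ($C{\left(G \right)} = 4 \cdot 0 = 0$)
$X{\left(B,y \right)} = - \frac{1}{3} - B$
$X{\left(10,C{\left(-2 \right)} \right)} 174 \cdot 96 = \left(- \frac{1}{3} - 10\right) 174 \cdot 96 = \left(- \frac{31}{3}\right) 174 \cdot 96 = \left(-1798\right) 96 = -172608$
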